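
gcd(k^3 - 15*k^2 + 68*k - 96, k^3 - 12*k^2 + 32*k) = k^2 - 12*k + 32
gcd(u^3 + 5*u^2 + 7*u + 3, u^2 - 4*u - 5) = u + 1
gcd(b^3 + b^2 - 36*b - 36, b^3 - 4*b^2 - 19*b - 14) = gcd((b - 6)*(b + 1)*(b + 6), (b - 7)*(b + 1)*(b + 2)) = b + 1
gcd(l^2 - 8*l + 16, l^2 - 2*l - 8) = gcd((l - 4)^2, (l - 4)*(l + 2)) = l - 4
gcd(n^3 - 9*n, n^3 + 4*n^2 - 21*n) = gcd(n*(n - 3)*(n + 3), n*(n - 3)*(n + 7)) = n^2 - 3*n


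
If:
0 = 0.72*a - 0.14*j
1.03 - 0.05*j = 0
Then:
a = 4.01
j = 20.60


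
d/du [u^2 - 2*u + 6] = 2*u - 2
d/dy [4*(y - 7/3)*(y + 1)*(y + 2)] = 12*y^2 + 16*y/3 - 20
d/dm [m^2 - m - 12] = 2*m - 1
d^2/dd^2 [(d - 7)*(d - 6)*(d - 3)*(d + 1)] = 12*d^2 - 90*d + 130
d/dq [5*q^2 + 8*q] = 10*q + 8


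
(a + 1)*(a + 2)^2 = a^3 + 5*a^2 + 8*a + 4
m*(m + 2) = m^2 + 2*m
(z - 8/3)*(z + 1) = z^2 - 5*z/3 - 8/3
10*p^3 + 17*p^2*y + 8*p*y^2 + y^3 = (p + y)*(2*p + y)*(5*p + y)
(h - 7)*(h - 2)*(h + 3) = h^3 - 6*h^2 - 13*h + 42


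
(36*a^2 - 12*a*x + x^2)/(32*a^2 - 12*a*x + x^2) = (36*a^2 - 12*a*x + x^2)/(32*a^2 - 12*a*x + x^2)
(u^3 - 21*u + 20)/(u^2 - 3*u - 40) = (u^2 - 5*u + 4)/(u - 8)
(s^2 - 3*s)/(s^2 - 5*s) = (s - 3)/(s - 5)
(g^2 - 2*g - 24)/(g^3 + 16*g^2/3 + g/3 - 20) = 3*(g - 6)/(3*g^2 + 4*g - 15)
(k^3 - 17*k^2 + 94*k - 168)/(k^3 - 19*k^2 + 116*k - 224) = (k - 6)/(k - 8)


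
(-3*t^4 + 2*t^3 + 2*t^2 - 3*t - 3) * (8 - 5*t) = 15*t^5 - 34*t^4 + 6*t^3 + 31*t^2 - 9*t - 24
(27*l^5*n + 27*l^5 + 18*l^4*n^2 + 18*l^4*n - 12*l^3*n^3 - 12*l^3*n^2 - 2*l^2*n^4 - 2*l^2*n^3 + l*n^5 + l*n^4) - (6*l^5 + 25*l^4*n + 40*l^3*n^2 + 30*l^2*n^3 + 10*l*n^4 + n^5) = 27*l^5*n + 21*l^5 + 18*l^4*n^2 - 7*l^4*n - 12*l^3*n^3 - 52*l^3*n^2 - 2*l^2*n^4 - 32*l^2*n^3 + l*n^5 - 9*l*n^4 - n^5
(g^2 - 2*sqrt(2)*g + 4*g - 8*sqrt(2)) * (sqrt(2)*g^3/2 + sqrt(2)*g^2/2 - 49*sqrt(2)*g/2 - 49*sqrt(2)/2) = sqrt(2)*g^5/2 - 2*g^4 + 5*sqrt(2)*g^4/2 - 45*sqrt(2)*g^3/2 - 10*g^3 - 245*sqrt(2)*g^2/2 + 90*g^2 - 98*sqrt(2)*g + 490*g + 392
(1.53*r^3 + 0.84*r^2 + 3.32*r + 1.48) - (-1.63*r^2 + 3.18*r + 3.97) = 1.53*r^3 + 2.47*r^2 + 0.14*r - 2.49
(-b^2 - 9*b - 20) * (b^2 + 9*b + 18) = -b^4 - 18*b^3 - 119*b^2 - 342*b - 360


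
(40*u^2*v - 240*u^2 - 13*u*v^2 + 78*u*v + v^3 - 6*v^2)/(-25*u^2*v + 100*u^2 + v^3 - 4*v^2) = (-8*u*v + 48*u + v^2 - 6*v)/(5*u*v - 20*u + v^2 - 4*v)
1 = 1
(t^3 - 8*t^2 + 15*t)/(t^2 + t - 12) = t*(t - 5)/(t + 4)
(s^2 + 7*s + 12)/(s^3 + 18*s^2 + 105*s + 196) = (s + 3)/(s^2 + 14*s + 49)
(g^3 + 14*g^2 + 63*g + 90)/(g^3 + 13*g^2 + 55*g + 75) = (g + 6)/(g + 5)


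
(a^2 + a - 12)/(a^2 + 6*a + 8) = (a - 3)/(a + 2)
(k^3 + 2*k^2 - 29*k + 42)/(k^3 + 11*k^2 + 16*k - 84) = (k - 3)/(k + 6)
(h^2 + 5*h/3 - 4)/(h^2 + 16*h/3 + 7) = (3*h - 4)/(3*h + 7)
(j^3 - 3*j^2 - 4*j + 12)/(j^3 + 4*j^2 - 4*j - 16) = (j - 3)/(j + 4)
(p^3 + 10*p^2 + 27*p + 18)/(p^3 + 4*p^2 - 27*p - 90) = (p + 1)/(p - 5)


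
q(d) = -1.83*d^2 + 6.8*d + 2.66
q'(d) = 6.8 - 3.66*d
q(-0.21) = 1.15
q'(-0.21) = 7.57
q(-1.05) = -6.50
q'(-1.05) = 10.64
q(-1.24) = -8.59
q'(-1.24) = 11.34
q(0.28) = 4.42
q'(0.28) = 5.78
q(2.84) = 7.21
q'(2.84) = -3.59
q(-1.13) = -7.36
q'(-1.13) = 10.94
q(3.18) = 5.78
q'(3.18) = -4.84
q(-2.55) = -26.58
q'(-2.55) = 16.13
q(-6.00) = -104.02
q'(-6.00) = 28.76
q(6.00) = -22.42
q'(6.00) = -15.16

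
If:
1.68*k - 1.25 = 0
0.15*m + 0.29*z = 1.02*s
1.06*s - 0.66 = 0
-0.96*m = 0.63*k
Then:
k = 0.74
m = -0.49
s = 0.62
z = 2.44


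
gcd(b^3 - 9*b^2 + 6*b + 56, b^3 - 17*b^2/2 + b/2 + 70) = b^2 - 11*b + 28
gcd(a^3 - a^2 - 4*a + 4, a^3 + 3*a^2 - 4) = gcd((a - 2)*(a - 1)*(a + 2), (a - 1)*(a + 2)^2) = a^2 + a - 2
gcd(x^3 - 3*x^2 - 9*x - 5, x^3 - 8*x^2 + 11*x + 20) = x^2 - 4*x - 5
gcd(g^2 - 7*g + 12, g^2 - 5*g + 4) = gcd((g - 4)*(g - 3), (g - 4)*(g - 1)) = g - 4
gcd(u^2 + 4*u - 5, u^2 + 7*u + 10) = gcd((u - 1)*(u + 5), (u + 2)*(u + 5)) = u + 5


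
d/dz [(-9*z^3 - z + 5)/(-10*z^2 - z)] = (90*z^4 + 18*z^3 - 10*z^2 + 100*z + 5)/(z^2*(100*z^2 + 20*z + 1))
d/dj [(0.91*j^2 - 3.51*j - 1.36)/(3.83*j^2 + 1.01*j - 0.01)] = (14.3624*j^2 + 10.3994*j + 1.4087)/(14.6689*j^4 + 7.7366*j^3 + 0.9435*j^2 - 0.0202*j + 0.0001)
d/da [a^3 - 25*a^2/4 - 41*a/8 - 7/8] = 3*a^2 - 25*a/2 - 41/8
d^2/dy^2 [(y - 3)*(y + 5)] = 2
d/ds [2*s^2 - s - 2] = 4*s - 1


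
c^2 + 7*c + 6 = (c + 1)*(c + 6)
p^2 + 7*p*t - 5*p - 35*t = (p - 5)*(p + 7*t)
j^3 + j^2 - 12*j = j*(j - 3)*(j + 4)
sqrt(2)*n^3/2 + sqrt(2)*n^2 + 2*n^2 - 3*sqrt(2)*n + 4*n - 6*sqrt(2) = (n - sqrt(2))*(n + 3*sqrt(2))*(sqrt(2)*n/2 + sqrt(2))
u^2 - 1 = (u - 1)*(u + 1)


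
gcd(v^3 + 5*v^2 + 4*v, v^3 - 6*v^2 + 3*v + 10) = v + 1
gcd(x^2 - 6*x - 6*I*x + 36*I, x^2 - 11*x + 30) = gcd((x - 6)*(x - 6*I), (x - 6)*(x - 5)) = x - 6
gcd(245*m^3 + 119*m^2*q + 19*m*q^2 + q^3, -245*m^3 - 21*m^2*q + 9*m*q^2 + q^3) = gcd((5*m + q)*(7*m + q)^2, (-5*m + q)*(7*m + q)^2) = 49*m^2 + 14*m*q + q^2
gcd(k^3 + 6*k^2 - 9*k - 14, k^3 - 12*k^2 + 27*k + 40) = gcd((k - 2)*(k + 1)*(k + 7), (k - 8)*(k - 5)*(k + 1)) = k + 1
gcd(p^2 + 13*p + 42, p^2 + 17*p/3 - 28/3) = p + 7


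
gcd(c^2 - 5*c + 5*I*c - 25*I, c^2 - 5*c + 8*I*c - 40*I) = c - 5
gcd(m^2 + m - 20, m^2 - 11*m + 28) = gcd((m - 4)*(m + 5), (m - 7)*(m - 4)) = m - 4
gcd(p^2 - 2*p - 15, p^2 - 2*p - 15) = p^2 - 2*p - 15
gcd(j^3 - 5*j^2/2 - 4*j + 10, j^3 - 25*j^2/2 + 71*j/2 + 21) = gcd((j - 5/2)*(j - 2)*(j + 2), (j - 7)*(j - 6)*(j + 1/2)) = 1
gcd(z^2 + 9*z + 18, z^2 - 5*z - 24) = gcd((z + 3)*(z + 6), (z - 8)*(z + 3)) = z + 3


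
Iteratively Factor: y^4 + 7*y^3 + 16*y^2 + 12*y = (y + 2)*(y^3 + 5*y^2 + 6*y) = y*(y + 2)*(y^2 + 5*y + 6) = y*(y + 2)^2*(y + 3)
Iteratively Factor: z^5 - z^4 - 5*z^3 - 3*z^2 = (z + 1)*(z^4 - 2*z^3 - 3*z^2) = (z - 3)*(z + 1)*(z^3 + z^2) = z*(z - 3)*(z + 1)*(z^2 + z) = z^2*(z - 3)*(z + 1)*(z + 1)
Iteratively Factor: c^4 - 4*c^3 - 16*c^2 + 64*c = (c)*(c^3 - 4*c^2 - 16*c + 64) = c*(c - 4)*(c^2 - 16) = c*(c - 4)^2*(c + 4)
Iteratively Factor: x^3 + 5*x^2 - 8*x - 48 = (x - 3)*(x^2 + 8*x + 16) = (x - 3)*(x + 4)*(x + 4)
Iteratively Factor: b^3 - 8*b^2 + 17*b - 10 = (b - 5)*(b^2 - 3*b + 2) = (b - 5)*(b - 1)*(b - 2)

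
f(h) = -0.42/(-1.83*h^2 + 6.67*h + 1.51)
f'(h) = -0.42*(3.66*h - 6.67)/(-1.83*h^2 + 6.67*h + 1.51)^2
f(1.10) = -0.06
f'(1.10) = 0.03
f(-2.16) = 0.02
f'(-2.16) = 0.01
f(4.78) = 0.05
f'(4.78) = -0.06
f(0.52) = -0.09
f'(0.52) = 0.10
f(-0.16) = -1.06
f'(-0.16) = 19.44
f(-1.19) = 0.05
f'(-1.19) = 0.06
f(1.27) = -0.06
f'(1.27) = 0.02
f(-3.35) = 0.01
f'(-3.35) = 0.00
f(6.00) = 0.02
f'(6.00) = -0.01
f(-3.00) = 0.01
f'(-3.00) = 0.01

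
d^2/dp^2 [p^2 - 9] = 2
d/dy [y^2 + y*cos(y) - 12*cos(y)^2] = -y*sin(y) + 2*y + 12*sin(2*y) + cos(y)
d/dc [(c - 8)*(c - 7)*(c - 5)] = 3*c^2 - 40*c + 131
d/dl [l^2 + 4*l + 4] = 2*l + 4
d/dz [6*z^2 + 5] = 12*z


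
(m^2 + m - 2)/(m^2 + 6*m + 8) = (m - 1)/(m + 4)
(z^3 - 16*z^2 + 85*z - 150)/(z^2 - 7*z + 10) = (z^2 - 11*z + 30)/(z - 2)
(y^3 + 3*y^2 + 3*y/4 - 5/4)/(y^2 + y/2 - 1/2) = y + 5/2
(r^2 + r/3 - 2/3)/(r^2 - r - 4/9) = 3*(-3*r^2 - r + 2)/(-9*r^2 + 9*r + 4)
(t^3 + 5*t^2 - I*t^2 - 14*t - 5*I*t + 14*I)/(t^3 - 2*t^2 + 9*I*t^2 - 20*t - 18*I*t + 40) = (t^2 + t*(7 - I) - 7*I)/(t^2 + 9*I*t - 20)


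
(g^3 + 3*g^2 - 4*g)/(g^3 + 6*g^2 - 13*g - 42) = g*(g^2 + 3*g - 4)/(g^3 + 6*g^2 - 13*g - 42)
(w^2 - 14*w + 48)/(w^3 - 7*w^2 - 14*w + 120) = (w - 8)/(w^2 - w - 20)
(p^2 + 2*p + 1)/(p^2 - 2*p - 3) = (p + 1)/(p - 3)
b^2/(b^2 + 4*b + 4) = b^2/(b^2 + 4*b + 4)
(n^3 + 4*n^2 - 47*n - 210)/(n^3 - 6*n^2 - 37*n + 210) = (n + 5)/(n - 5)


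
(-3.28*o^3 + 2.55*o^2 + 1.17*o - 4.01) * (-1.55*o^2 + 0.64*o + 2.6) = 5.084*o^5 - 6.0517*o^4 - 8.7095*o^3 + 13.5943*o^2 + 0.4756*o - 10.426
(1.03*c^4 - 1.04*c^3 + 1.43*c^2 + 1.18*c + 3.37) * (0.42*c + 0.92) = 0.4326*c^5 + 0.5108*c^4 - 0.3562*c^3 + 1.8112*c^2 + 2.501*c + 3.1004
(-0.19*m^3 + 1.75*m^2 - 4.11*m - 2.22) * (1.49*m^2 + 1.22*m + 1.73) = -0.2831*m^5 + 2.3757*m^4 - 4.3176*m^3 - 5.2945*m^2 - 9.8187*m - 3.8406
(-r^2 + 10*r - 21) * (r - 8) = -r^3 + 18*r^2 - 101*r + 168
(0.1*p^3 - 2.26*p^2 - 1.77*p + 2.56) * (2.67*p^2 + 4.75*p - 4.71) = 0.267*p^5 - 5.5592*p^4 - 15.9319*p^3 + 9.0723*p^2 + 20.4967*p - 12.0576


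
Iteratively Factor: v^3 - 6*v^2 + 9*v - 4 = (v - 1)*(v^2 - 5*v + 4) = (v - 1)^2*(v - 4)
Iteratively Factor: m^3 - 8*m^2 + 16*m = (m - 4)*(m^2 - 4*m) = m*(m - 4)*(m - 4)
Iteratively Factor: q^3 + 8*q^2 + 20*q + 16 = (q + 2)*(q^2 + 6*q + 8) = (q + 2)*(q + 4)*(q + 2)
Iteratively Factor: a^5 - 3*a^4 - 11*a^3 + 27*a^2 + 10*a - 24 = (a + 1)*(a^4 - 4*a^3 - 7*a^2 + 34*a - 24) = (a + 1)*(a + 3)*(a^3 - 7*a^2 + 14*a - 8) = (a - 1)*(a + 1)*(a + 3)*(a^2 - 6*a + 8) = (a - 4)*(a - 1)*(a + 1)*(a + 3)*(a - 2)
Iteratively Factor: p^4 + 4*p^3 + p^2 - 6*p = (p + 3)*(p^3 + p^2 - 2*p) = (p - 1)*(p + 3)*(p^2 + 2*p) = (p - 1)*(p + 2)*(p + 3)*(p)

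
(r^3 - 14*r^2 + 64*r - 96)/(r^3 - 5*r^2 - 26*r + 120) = (r - 4)/(r + 5)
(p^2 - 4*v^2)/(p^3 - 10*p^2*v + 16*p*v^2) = (p + 2*v)/(p*(p - 8*v))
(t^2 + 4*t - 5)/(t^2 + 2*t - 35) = (t^2 + 4*t - 5)/(t^2 + 2*t - 35)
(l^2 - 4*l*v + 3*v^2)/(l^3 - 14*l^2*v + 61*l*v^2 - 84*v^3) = (l - v)/(l^2 - 11*l*v + 28*v^2)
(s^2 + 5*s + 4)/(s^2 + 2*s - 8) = (s + 1)/(s - 2)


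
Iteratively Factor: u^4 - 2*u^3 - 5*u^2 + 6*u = (u - 3)*(u^3 + u^2 - 2*u) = u*(u - 3)*(u^2 + u - 2) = u*(u - 3)*(u - 1)*(u + 2)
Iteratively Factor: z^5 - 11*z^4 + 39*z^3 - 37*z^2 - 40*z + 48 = (z - 3)*(z^4 - 8*z^3 + 15*z^2 + 8*z - 16) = (z - 3)*(z - 1)*(z^3 - 7*z^2 + 8*z + 16) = (z - 4)*(z - 3)*(z - 1)*(z^2 - 3*z - 4) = (z - 4)*(z - 3)*(z - 1)*(z + 1)*(z - 4)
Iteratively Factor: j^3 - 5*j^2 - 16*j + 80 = (j - 4)*(j^2 - j - 20) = (j - 4)*(j + 4)*(j - 5)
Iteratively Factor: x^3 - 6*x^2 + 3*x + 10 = (x - 5)*(x^2 - x - 2) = (x - 5)*(x + 1)*(x - 2)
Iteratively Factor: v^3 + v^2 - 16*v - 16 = (v + 1)*(v^2 - 16) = (v - 4)*(v + 1)*(v + 4)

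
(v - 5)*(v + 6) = v^2 + v - 30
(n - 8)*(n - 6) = n^2 - 14*n + 48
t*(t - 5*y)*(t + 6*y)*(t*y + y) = t^4*y + t^3*y^2 + t^3*y - 30*t^2*y^3 + t^2*y^2 - 30*t*y^3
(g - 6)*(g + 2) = g^2 - 4*g - 12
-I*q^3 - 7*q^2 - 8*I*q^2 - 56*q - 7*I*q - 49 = (q + 7)*(q - 7*I)*(-I*q - I)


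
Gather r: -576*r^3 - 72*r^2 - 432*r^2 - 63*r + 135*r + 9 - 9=-576*r^3 - 504*r^2 + 72*r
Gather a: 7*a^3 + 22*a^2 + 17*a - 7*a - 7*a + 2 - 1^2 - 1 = 7*a^3 + 22*a^2 + 3*a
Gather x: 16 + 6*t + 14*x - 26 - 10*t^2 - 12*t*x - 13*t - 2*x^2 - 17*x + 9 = -10*t^2 - 7*t - 2*x^2 + x*(-12*t - 3) - 1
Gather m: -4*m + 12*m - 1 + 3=8*m + 2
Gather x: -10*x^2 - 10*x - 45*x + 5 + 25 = -10*x^2 - 55*x + 30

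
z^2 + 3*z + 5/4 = (z + 1/2)*(z + 5/2)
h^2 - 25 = (h - 5)*(h + 5)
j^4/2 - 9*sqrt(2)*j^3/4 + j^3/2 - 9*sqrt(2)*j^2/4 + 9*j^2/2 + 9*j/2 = j*(j/2 + 1/2)*(j - 3*sqrt(2))*(j - 3*sqrt(2)/2)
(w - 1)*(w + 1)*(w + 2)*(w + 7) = w^4 + 9*w^3 + 13*w^2 - 9*w - 14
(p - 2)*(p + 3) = p^2 + p - 6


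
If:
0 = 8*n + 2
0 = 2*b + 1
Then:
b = -1/2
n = -1/4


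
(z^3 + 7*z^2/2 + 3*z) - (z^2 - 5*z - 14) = z^3 + 5*z^2/2 + 8*z + 14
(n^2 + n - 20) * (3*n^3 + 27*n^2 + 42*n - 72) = 3*n^5 + 30*n^4 + 9*n^3 - 570*n^2 - 912*n + 1440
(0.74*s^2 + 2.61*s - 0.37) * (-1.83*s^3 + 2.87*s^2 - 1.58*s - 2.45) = -1.3542*s^5 - 2.6525*s^4 + 6.9986*s^3 - 6.9987*s^2 - 5.8099*s + 0.9065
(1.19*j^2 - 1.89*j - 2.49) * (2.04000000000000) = 2.4276*j^2 - 3.8556*j - 5.0796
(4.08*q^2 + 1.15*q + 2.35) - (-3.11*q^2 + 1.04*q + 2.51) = 7.19*q^2 + 0.11*q - 0.16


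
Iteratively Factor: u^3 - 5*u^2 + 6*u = (u - 2)*(u^2 - 3*u) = (u - 3)*(u - 2)*(u)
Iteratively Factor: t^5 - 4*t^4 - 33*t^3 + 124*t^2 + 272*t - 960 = (t - 4)*(t^4 - 33*t^2 - 8*t + 240) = (t - 4)*(t + 4)*(t^3 - 4*t^2 - 17*t + 60) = (t - 4)*(t + 4)^2*(t^2 - 8*t + 15) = (t - 5)*(t - 4)*(t + 4)^2*(t - 3)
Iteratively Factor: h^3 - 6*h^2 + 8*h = (h)*(h^2 - 6*h + 8) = h*(h - 4)*(h - 2)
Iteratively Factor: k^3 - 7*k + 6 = (k - 1)*(k^2 + k - 6) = (k - 2)*(k - 1)*(k + 3)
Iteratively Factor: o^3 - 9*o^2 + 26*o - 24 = (o - 4)*(o^2 - 5*o + 6) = (o - 4)*(o - 2)*(o - 3)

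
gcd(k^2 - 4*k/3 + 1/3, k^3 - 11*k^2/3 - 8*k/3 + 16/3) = k - 1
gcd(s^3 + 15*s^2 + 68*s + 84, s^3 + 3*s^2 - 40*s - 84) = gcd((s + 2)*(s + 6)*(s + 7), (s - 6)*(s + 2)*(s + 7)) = s^2 + 9*s + 14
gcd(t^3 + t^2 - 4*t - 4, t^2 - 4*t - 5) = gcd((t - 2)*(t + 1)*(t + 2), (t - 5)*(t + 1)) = t + 1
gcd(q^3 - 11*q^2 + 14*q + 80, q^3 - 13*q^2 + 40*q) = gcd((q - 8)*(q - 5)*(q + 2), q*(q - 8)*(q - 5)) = q^2 - 13*q + 40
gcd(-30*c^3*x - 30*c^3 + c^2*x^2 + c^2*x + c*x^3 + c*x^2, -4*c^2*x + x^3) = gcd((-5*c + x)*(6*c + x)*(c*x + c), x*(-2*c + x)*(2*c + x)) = 1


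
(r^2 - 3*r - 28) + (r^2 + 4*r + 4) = 2*r^2 + r - 24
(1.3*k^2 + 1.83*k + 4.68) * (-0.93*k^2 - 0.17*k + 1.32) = -1.209*k^4 - 1.9229*k^3 - 2.9475*k^2 + 1.62*k + 6.1776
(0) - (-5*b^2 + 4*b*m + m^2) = 5*b^2 - 4*b*m - m^2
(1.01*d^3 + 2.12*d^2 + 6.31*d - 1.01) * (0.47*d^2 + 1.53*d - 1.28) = 0.4747*d^5 + 2.5417*d^4 + 4.9165*d^3 + 6.466*d^2 - 9.6221*d + 1.2928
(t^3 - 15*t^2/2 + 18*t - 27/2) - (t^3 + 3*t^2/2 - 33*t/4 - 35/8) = -9*t^2 + 105*t/4 - 73/8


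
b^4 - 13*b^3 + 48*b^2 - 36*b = b*(b - 6)^2*(b - 1)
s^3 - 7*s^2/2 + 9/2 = (s - 3)*(s - 3/2)*(s + 1)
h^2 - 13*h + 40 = (h - 8)*(h - 5)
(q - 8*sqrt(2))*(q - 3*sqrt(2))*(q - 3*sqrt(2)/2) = q^3 - 25*sqrt(2)*q^2/2 + 81*q - 72*sqrt(2)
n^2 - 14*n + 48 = (n - 8)*(n - 6)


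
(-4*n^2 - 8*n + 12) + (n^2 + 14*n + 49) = -3*n^2 + 6*n + 61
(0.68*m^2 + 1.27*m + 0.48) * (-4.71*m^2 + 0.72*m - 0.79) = -3.2028*m^4 - 5.4921*m^3 - 1.8836*m^2 - 0.6577*m - 0.3792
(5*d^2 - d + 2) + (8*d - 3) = 5*d^2 + 7*d - 1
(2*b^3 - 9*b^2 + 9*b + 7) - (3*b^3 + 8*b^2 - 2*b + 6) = -b^3 - 17*b^2 + 11*b + 1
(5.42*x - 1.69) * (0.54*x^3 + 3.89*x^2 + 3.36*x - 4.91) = 2.9268*x^4 + 20.1712*x^3 + 11.6371*x^2 - 32.2906*x + 8.2979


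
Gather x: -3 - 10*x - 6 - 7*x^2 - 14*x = -7*x^2 - 24*x - 9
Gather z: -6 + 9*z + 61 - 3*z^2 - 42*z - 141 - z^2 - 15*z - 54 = -4*z^2 - 48*z - 140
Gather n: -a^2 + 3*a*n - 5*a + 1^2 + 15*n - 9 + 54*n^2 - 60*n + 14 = -a^2 - 5*a + 54*n^2 + n*(3*a - 45) + 6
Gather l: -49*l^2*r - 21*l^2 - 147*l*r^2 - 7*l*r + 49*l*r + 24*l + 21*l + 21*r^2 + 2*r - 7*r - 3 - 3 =l^2*(-49*r - 21) + l*(-147*r^2 + 42*r + 45) + 21*r^2 - 5*r - 6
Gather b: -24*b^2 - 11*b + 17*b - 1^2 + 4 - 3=-24*b^2 + 6*b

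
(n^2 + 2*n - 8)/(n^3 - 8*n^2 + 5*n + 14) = (n + 4)/(n^2 - 6*n - 7)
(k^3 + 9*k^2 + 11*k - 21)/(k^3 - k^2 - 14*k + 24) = (k^3 + 9*k^2 + 11*k - 21)/(k^3 - k^2 - 14*k + 24)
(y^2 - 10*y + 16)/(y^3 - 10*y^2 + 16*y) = 1/y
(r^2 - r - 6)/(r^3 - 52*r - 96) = (r - 3)/(r^2 - 2*r - 48)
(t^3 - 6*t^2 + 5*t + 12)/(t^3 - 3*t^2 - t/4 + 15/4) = 4*(t^2 - 7*t + 12)/(4*t^2 - 16*t + 15)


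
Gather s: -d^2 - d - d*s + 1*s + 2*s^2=-d^2 - d + 2*s^2 + s*(1 - d)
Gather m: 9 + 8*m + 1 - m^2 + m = -m^2 + 9*m + 10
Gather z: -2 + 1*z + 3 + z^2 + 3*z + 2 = z^2 + 4*z + 3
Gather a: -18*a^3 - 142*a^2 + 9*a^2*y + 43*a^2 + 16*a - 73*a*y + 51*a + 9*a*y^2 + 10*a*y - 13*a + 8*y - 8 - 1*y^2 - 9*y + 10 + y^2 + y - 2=-18*a^3 + a^2*(9*y - 99) + a*(9*y^2 - 63*y + 54)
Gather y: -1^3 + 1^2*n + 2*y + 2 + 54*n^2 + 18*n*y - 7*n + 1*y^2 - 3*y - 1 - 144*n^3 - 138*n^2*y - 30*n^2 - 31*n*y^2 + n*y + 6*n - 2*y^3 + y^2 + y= -144*n^3 + 24*n^2 - 2*y^3 + y^2*(2 - 31*n) + y*(-138*n^2 + 19*n)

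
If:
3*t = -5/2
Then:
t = -5/6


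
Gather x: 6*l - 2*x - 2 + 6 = 6*l - 2*x + 4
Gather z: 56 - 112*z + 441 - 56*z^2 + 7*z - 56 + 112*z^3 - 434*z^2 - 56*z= 112*z^3 - 490*z^2 - 161*z + 441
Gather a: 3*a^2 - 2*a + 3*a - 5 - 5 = 3*a^2 + a - 10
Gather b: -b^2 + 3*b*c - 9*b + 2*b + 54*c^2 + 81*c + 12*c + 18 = -b^2 + b*(3*c - 7) + 54*c^2 + 93*c + 18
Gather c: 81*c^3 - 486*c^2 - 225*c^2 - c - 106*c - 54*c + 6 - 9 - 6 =81*c^3 - 711*c^2 - 161*c - 9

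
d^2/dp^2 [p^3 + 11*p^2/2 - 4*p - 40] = 6*p + 11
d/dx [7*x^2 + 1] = 14*x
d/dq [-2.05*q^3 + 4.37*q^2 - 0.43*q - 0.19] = -6.15*q^2 + 8.74*q - 0.43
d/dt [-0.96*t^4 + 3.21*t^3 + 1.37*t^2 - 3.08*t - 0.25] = -3.84*t^3 + 9.63*t^2 + 2.74*t - 3.08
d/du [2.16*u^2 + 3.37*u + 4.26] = 4.32*u + 3.37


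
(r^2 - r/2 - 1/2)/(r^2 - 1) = (r + 1/2)/(r + 1)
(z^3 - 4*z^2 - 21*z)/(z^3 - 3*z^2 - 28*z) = (z + 3)/(z + 4)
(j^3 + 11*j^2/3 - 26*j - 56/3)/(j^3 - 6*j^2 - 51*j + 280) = (3*j^2 - 10*j - 8)/(3*(j^2 - 13*j + 40))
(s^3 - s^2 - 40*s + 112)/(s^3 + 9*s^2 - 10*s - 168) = (s - 4)/(s + 6)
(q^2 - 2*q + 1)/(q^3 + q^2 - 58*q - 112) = (q^2 - 2*q + 1)/(q^3 + q^2 - 58*q - 112)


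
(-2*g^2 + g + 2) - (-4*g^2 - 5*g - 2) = 2*g^2 + 6*g + 4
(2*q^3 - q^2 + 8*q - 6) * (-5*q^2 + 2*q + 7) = -10*q^5 + 9*q^4 - 28*q^3 + 39*q^2 + 44*q - 42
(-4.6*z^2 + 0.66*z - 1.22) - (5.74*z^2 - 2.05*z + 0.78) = -10.34*z^2 + 2.71*z - 2.0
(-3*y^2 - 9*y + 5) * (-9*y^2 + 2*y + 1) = 27*y^4 + 75*y^3 - 66*y^2 + y + 5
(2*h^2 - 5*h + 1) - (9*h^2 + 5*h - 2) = -7*h^2 - 10*h + 3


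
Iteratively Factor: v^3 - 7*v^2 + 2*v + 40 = (v + 2)*(v^2 - 9*v + 20) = (v - 5)*(v + 2)*(v - 4)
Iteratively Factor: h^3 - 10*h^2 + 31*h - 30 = (h - 2)*(h^2 - 8*h + 15) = (h - 5)*(h - 2)*(h - 3)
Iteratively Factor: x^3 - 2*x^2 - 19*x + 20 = (x - 5)*(x^2 + 3*x - 4) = (x - 5)*(x - 1)*(x + 4)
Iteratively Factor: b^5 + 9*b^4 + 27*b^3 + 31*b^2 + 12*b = (b + 4)*(b^4 + 5*b^3 + 7*b^2 + 3*b) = (b + 1)*(b + 4)*(b^3 + 4*b^2 + 3*b) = b*(b + 1)*(b + 4)*(b^2 + 4*b + 3) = b*(b + 1)^2*(b + 4)*(b + 3)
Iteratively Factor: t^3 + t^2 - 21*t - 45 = (t + 3)*(t^2 - 2*t - 15) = (t - 5)*(t + 3)*(t + 3)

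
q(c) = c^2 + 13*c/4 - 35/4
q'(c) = 2*c + 13/4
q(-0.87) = -10.82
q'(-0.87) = 1.51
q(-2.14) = -11.13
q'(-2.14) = -1.03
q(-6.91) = 16.54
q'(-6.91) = -10.57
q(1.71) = -0.27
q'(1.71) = 6.67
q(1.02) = -4.39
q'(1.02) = 5.29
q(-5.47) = 3.39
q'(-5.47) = -7.69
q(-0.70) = -10.54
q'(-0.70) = 1.85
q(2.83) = 8.46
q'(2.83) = 8.91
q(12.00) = 174.25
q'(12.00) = 27.25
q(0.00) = -8.75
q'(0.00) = 3.25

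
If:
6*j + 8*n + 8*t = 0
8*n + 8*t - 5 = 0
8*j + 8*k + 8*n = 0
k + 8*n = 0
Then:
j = -5/6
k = 20/21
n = -5/42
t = 125/168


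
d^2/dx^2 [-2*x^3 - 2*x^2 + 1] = -12*x - 4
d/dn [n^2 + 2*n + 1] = 2*n + 2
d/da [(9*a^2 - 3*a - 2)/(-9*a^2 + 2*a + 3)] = (-9*a^2 + 18*a - 5)/(81*a^4 - 36*a^3 - 50*a^2 + 12*a + 9)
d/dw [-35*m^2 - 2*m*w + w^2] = -2*m + 2*w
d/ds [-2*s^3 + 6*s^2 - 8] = 6*s*(2 - s)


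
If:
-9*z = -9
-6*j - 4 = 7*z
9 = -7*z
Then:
No Solution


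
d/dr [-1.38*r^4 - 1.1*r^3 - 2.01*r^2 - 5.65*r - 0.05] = -5.52*r^3 - 3.3*r^2 - 4.02*r - 5.65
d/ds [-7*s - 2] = -7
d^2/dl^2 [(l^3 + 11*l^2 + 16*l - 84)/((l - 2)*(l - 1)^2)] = 6*(5*l + 51)/(l^4 - 4*l^3 + 6*l^2 - 4*l + 1)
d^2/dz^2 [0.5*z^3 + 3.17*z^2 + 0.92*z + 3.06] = 3.0*z + 6.34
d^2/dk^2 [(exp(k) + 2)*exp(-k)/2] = exp(-k)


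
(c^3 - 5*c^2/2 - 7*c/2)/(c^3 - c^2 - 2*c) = (c - 7/2)/(c - 2)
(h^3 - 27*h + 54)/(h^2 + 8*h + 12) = (h^2 - 6*h + 9)/(h + 2)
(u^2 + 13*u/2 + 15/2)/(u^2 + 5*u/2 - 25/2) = (2*u + 3)/(2*u - 5)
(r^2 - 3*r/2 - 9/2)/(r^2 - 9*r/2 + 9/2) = (2*r + 3)/(2*r - 3)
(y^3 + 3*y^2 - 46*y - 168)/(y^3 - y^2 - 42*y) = (y + 4)/y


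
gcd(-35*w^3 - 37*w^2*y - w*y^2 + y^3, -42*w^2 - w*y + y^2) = -7*w + y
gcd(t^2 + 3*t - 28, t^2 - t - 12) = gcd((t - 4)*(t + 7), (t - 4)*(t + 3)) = t - 4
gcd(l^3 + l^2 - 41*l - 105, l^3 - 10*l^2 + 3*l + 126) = l^2 - 4*l - 21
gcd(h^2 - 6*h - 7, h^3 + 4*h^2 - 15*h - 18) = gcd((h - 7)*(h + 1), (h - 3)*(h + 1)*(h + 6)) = h + 1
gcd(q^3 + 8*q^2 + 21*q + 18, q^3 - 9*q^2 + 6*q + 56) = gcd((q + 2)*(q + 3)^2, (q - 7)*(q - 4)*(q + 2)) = q + 2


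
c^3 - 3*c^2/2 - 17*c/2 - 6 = (c - 4)*(c + 1)*(c + 3/2)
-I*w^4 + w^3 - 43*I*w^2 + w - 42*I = (w - 6*I)*(w - I)*(w + 7*I)*(-I*w + 1)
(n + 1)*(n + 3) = n^2 + 4*n + 3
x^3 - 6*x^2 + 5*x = x*(x - 5)*(x - 1)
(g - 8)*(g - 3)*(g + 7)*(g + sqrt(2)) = g^4 - 4*g^3 + sqrt(2)*g^3 - 53*g^2 - 4*sqrt(2)*g^2 - 53*sqrt(2)*g + 168*g + 168*sqrt(2)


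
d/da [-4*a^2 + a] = 1 - 8*a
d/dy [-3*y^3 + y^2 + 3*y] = -9*y^2 + 2*y + 3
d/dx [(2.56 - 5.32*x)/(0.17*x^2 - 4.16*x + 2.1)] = (0.9044*x^2 - 0.8704*x - 0.522399999999999)/(0.0289*x^4 - 1.4144*x^3 + 18.0196*x^2 - 17.472*x + 4.41)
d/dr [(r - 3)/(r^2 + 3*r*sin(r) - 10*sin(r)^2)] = (r^2 + 3*r*sin(r) + (3 - r)*(3*r*cos(r) + 2*r + 3*sin(r) - 10*sin(2*r)) - 10*sin(r)^2)/((r - 2*sin(r))^2*(r + 5*sin(r))^2)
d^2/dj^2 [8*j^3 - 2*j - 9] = 48*j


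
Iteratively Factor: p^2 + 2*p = (p + 2)*(p)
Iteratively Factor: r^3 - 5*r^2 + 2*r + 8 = (r - 4)*(r^2 - r - 2) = (r - 4)*(r + 1)*(r - 2)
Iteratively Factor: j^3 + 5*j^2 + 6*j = (j)*(j^2 + 5*j + 6) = j*(j + 2)*(j + 3)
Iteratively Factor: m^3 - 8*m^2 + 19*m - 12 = (m - 4)*(m^2 - 4*m + 3) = (m - 4)*(m - 3)*(m - 1)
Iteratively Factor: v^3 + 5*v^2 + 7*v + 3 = (v + 3)*(v^2 + 2*v + 1) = (v + 1)*(v + 3)*(v + 1)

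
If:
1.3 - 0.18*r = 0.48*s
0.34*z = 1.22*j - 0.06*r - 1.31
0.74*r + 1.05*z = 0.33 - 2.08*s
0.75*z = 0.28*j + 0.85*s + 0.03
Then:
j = 0.76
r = 18.23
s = -4.13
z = -4.36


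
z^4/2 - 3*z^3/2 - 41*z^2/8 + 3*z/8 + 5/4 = (z/2 + 1)*(z - 5)*(z - 1/2)*(z + 1/2)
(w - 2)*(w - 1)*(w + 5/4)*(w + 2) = w^4 + w^3/4 - 21*w^2/4 - w + 5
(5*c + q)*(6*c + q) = 30*c^2 + 11*c*q + q^2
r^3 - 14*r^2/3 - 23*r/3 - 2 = (r - 6)*(r + 1/3)*(r + 1)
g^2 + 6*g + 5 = (g + 1)*(g + 5)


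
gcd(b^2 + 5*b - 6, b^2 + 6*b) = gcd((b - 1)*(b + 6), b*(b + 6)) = b + 6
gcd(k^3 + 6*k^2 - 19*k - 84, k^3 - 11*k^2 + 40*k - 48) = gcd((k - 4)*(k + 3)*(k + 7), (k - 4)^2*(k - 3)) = k - 4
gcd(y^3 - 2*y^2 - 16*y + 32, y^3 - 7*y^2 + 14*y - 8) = y^2 - 6*y + 8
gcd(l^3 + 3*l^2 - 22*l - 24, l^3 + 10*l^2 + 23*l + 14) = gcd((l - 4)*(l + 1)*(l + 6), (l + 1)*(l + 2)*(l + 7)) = l + 1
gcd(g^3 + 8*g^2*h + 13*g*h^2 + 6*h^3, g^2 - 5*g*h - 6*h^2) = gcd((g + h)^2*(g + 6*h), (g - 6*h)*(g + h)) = g + h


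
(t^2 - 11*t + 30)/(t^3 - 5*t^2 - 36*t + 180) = 1/(t + 6)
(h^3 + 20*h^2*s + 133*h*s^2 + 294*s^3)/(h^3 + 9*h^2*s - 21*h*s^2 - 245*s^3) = (-h - 6*s)/(-h + 5*s)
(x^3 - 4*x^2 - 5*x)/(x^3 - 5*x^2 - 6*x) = (x - 5)/(x - 6)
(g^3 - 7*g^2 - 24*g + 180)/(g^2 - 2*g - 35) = (g^2 - 12*g + 36)/(g - 7)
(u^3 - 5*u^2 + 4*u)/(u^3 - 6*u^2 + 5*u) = (u - 4)/(u - 5)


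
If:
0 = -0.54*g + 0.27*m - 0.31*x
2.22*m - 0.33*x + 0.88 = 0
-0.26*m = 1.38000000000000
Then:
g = 16.31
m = -5.31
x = -33.04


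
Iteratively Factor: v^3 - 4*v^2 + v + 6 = (v - 2)*(v^2 - 2*v - 3) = (v - 3)*(v - 2)*(v + 1)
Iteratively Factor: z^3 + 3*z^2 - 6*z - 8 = (z - 2)*(z^2 + 5*z + 4) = (z - 2)*(z + 4)*(z + 1)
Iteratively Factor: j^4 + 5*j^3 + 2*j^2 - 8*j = (j - 1)*(j^3 + 6*j^2 + 8*j) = (j - 1)*(j + 4)*(j^2 + 2*j) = (j - 1)*(j + 2)*(j + 4)*(j)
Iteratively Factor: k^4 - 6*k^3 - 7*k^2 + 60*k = (k)*(k^3 - 6*k^2 - 7*k + 60) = k*(k + 3)*(k^2 - 9*k + 20) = k*(k - 5)*(k + 3)*(k - 4)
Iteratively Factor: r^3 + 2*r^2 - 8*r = (r)*(r^2 + 2*r - 8) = r*(r + 4)*(r - 2)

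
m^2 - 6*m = m*(m - 6)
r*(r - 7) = r^2 - 7*r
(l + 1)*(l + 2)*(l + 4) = l^3 + 7*l^2 + 14*l + 8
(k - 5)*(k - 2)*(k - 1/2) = k^3 - 15*k^2/2 + 27*k/2 - 5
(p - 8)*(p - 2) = p^2 - 10*p + 16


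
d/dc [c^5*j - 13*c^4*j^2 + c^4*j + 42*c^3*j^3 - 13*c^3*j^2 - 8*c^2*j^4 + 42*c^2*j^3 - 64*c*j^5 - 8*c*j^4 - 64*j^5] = j*(5*c^4 - 52*c^3*j + 4*c^3 + 126*c^2*j^2 - 39*c^2*j - 16*c*j^3 + 84*c*j^2 - 64*j^4 - 8*j^3)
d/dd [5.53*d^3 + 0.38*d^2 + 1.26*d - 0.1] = 16.59*d^2 + 0.76*d + 1.26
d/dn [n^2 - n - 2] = 2*n - 1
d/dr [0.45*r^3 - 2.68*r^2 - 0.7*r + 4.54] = 1.35*r^2 - 5.36*r - 0.7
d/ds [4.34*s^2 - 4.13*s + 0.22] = 8.68*s - 4.13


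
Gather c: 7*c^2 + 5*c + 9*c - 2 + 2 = 7*c^2 + 14*c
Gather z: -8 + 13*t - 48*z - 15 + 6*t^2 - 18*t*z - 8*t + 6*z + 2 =6*t^2 + 5*t + z*(-18*t - 42) - 21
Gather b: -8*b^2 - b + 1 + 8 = -8*b^2 - b + 9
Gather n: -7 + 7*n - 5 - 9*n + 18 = 6 - 2*n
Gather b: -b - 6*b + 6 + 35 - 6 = 35 - 7*b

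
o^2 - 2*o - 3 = (o - 3)*(o + 1)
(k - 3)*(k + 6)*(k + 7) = k^3 + 10*k^2 + 3*k - 126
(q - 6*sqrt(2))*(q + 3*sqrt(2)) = q^2 - 3*sqrt(2)*q - 36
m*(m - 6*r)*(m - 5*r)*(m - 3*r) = m^4 - 14*m^3*r + 63*m^2*r^2 - 90*m*r^3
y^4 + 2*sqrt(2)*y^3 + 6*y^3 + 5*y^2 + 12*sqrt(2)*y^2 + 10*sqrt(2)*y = y*(y + 1)*(y + 5)*(y + 2*sqrt(2))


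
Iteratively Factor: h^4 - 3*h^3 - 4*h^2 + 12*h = (h - 2)*(h^3 - h^2 - 6*h) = h*(h - 2)*(h^2 - h - 6) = h*(h - 3)*(h - 2)*(h + 2)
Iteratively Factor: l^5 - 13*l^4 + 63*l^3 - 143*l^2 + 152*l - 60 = (l - 1)*(l^4 - 12*l^3 + 51*l^2 - 92*l + 60) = (l - 2)*(l - 1)*(l^3 - 10*l^2 + 31*l - 30) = (l - 5)*(l - 2)*(l - 1)*(l^2 - 5*l + 6) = (l - 5)*(l - 2)^2*(l - 1)*(l - 3)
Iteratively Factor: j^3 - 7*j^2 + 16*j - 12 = (j - 2)*(j^2 - 5*j + 6) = (j - 2)^2*(j - 3)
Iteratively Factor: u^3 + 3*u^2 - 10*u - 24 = (u + 4)*(u^2 - u - 6) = (u + 2)*(u + 4)*(u - 3)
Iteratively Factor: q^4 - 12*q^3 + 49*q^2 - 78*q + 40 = (q - 5)*(q^3 - 7*q^2 + 14*q - 8) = (q - 5)*(q - 2)*(q^2 - 5*q + 4) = (q - 5)*(q - 4)*(q - 2)*(q - 1)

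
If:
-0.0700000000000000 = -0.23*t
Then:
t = 0.30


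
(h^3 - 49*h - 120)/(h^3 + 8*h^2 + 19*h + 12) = (h^2 - 3*h - 40)/(h^2 + 5*h + 4)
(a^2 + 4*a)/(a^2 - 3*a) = (a + 4)/(a - 3)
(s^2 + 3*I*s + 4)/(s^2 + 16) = (s - I)/(s - 4*I)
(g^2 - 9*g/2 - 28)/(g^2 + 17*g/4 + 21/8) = 4*(g - 8)/(4*g + 3)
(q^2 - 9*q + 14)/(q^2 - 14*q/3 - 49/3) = 3*(q - 2)/(3*q + 7)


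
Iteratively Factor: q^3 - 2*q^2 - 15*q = (q - 5)*(q^2 + 3*q) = (q - 5)*(q + 3)*(q)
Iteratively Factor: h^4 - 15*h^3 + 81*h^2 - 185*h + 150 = (h - 5)*(h^3 - 10*h^2 + 31*h - 30) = (h - 5)^2*(h^2 - 5*h + 6) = (h - 5)^2*(h - 2)*(h - 3)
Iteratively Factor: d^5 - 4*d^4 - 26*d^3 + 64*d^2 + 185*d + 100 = (d - 5)*(d^4 + d^3 - 21*d^2 - 41*d - 20) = (d - 5)*(d + 1)*(d^3 - 21*d - 20) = (d - 5)*(d + 1)^2*(d^2 - d - 20) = (d - 5)^2*(d + 1)^2*(d + 4)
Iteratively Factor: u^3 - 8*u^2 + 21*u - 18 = (u - 3)*(u^2 - 5*u + 6) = (u - 3)^2*(u - 2)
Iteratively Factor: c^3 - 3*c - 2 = (c - 2)*(c^2 + 2*c + 1) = (c - 2)*(c + 1)*(c + 1)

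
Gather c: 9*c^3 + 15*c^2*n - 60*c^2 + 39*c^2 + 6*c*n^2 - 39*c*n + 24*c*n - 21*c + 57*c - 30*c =9*c^3 + c^2*(15*n - 21) + c*(6*n^2 - 15*n + 6)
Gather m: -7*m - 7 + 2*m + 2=-5*m - 5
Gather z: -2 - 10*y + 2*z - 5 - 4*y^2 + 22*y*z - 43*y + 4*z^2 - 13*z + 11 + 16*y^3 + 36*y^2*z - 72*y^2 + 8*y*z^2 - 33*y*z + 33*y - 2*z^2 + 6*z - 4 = 16*y^3 - 76*y^2 - 20*y + z^2*(8*y + 2) + z*(36*y^2 - 11*y - 5)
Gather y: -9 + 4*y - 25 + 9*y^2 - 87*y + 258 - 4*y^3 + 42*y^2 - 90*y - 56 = -4*y^3 + 51*y^2 - 173*y + 168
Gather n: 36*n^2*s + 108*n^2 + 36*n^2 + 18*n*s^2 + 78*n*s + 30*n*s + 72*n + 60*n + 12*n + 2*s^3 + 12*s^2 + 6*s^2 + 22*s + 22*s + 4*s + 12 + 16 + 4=n^2*(36*s + 144) + n*(18*s^2 + 108*s + 144) + 2*s^3 + 18*s^2 + 48*s + 32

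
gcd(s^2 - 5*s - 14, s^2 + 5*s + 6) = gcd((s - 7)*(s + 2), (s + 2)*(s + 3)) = s + 2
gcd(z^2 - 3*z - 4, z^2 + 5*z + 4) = z + 1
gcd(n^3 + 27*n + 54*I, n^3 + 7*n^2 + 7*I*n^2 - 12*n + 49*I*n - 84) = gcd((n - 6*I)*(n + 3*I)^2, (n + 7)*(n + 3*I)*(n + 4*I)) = n + 3*I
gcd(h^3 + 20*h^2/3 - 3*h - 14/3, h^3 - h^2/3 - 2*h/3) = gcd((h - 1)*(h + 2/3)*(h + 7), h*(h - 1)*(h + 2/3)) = h^2 - h/3 - 2/3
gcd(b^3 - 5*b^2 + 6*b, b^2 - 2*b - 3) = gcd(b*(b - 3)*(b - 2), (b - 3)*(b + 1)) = b - 3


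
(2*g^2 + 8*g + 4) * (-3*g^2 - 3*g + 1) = -6*g^4 - 30*g^3 - 34*g^2 - 4*g + 4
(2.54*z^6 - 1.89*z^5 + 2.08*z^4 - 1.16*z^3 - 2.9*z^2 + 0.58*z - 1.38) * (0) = 0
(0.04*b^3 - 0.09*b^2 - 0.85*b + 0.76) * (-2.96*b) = -0.1184*b^4 + 0.2664*b^3 + 2.516*b^2 - 2.2496*b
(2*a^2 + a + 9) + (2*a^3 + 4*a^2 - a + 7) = 2*a^3 + 6*a^2 + 16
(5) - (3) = 2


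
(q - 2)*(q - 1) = q^2 - 3*q + 2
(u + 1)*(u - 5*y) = u^2 - 5*u*y + u - 5*y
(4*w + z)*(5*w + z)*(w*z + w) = 20*w^3*z + 20*w^3 + 9*w^2*z^2 + 9*w^2*z + w*z^3 + w*z^2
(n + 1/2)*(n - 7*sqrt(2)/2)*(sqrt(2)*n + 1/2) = sqrt(2)*n^3 - 13*n^2/2 + sqrt(2)*n^2/2 - 13*n/4 - 7*sqrt(2)*n/4 - 7*sqrt(2)/8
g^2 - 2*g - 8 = (g - 4)*(g + 2)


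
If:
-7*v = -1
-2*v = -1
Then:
No Solution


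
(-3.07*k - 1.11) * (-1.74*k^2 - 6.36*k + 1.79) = 5.3418*k^3 + 21.4566*k^2 + 1.5643*k - 1.9869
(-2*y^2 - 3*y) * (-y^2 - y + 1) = 2*y^4 + 5*y^3 + y^2 - 3*y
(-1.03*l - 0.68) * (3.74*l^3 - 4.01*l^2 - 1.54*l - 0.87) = -3.8522*l^4 + 1.5871*l^3 + 4.313*l^2 + 1.9433*l + 0.5916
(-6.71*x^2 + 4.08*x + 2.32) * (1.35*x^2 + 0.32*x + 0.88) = -9.0585*x^4 + 3.3608*x^3 - 1.4672*x^2 + 4.3328*x + 2.0416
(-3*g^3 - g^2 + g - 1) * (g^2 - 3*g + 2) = -3*g^5 + 8*g^4 - 2*g^3 - 6*g^2 + 5*g - 2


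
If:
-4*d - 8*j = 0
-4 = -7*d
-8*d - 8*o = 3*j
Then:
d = 4/7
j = -2/7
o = -13/28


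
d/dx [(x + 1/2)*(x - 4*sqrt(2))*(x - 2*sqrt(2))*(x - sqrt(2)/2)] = 4*x^3 - 39*sqrt(2)*x^2/2 + 3*x^2/2 - 13*sqrt(2)*x/2 + 44*x - 8*sqrt(2) + 11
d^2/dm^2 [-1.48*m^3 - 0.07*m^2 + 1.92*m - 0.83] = -8.88*m - 0.14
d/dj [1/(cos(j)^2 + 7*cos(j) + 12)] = (2*cos(j) + 7)*sin(j)/(cos(j)^2 + 7*cos(j) + 12)^2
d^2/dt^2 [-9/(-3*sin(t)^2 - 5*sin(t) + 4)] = 9*(-36*sin(t)^4 - 45*sin(t)^3 - 19*sin(t)^2 + 70*sin(t) + 74)/(3*sin(t)^2 + 5*sin(t) - 4)^3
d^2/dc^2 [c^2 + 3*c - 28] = 2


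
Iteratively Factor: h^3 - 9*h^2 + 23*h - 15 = (h - 3)*(h^2 - 6*h + 5) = (h - 5)*(h - 3)*(h - 1)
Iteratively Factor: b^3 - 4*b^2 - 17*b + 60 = (b - 3)*(b^2 - b - 20) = (b - 5)*(b - 3)*(b + 4)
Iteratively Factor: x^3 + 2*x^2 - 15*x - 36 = (x - 4)*(x^2 + 6*x + 9) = (x - 4)*(x + 3)*(x + 3)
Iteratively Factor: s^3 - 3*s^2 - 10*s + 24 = (s - 4)*(s^2 + s - 6) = (s - 4)*(s - 2)*(s + 3)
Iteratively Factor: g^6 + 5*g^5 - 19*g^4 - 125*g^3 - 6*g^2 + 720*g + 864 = (g + 4)*(g^5 + g^4 - 23*g^3 - 33*g^2 + 126*g + 216) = (g + 3)*(g + 4)*(g^4 - 2*g^3 - 17*g^2 + 18*g + 72) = (g + 2)*(g + 3)*(g + 4)*(g^3 - 4*g^2 - 9*g + 36) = (g - 4)*(g + 2)*(g + 3)*(g + 4)*(g^2 - 9) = (g - 4)*(g + 2)*(g + 3)^2*(g + 4)*(g - 3)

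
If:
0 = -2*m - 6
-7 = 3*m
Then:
No Solution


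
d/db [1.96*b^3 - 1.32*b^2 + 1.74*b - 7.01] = 5.88*b^2 - 2.64*b + 1.74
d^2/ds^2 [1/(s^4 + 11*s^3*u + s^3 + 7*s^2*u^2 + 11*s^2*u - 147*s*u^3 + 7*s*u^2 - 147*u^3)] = 2*(-(6*s^2 + 33*s*u + 3*s + 7*u^2 + 11*u)*(s^4 + 11*s^3*u + s^3 + 7*s^2*u^2 + 11*s^2*u - 147*s*u^3 + 7*s*u^2 - 147*u^3) + (4*s^3 + 33*s^2*u + 3*s^2 + 14*s*u^2 + 22*s*u - 147*u^3 + 7*u^2)^2)/(s^4 + 11*s^3*u + s^3 + 7*s^2*u^2 + 11*s^2*u - 147*s*u^3 + 7*s*u^2 - 147*u^3)^3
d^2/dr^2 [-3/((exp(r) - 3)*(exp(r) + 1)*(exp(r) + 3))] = (-27*exp(5*r) - 33*exp(4*r) + 42*exp(3*r) - 162*exp(2*r) - 351*exp(r) + 243)*exp(r)/(exp(9*r) + 3*exp(8*r) - 24*exp(7*r) - 80*exp(6*r) + 162*exp(5*r) + 702*exp(4*r) - 1944*exp(2*r) - 2187*exp(r) - 729)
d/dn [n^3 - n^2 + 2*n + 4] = 3*n^2 - 2*n + 2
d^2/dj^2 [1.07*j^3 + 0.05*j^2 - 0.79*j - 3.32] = 6.42*j + 0.1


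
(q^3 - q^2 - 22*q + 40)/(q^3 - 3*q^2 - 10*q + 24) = (q + 5)/(q + 3)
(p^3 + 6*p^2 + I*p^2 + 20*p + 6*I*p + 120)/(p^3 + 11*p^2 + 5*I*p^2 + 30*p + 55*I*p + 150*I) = (p - 4*I)/(p + 5)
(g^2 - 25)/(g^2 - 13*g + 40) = (g + 5)/(g - 8)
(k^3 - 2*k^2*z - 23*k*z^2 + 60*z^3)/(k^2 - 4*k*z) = k + 2*z - 15*z^2/k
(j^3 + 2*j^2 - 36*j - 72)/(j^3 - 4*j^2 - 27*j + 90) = (j^2 + 8*j + 12)/(j^2 + 2*j - 15)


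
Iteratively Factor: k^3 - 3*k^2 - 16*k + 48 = (k - 4)*(k^2 + k - 12) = (k - 4)*(k + 4)*(k - 3)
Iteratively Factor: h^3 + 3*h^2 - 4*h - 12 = (h + 2)*(h^2 + h - 6) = (h - 2)*(h + 2)*(h + 3)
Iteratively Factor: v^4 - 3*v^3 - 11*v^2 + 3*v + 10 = (v - 1)*(v^3 - 2*v^2 - 13*v - 10) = (v - 1)*(v + 2)*(v^2 - 4*v - 5) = (v - 5)*(v - 1)*(v + 2)*(v + 1)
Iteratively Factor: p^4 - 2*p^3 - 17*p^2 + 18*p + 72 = (p + 3)*(p^3 - 5*p^2 - 2*p + 24) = (p - 3)*(p + 3)*(p^2 - 2*p - 8) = (p - 3)*(p + 2)*(p + 3)*(p - 4)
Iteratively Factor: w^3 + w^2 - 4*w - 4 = (w + 1)*(w^2 - 4) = (w + 1)*(w + 2)*(w - 2)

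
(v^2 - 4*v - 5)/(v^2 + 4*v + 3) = (v - 5)/(v + 3)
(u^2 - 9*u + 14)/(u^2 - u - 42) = (u - 2)/(u + 6)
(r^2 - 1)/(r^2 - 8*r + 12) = (r^2 - 1)/(r^2 - 8*r + 12)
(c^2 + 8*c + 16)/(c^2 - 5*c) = (c^2 + 8*c + 16)/(c*(c - 5))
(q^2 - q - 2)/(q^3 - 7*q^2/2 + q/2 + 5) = 2/(2*q - 5)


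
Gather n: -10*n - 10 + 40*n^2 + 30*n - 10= 40*n^2 + 20*n - 20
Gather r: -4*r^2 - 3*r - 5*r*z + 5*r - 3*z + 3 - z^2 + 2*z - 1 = -4*r^2 + r*(2 - 5*z) - z^2 - z + 2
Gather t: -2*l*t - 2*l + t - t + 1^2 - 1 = -2*l*t - 2*l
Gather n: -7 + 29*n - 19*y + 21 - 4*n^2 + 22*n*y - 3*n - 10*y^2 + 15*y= -4*n^2 + n*(22*y + 26) - 10*y^2 - 4*y + 14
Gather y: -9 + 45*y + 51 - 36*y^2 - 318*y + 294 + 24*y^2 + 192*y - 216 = -12*y^2 - 81*y + 120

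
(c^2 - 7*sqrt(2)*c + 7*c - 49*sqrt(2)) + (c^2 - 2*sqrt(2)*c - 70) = 2*c^2 - 9*sqrt(2)*c + 7*c - 70 - 49*sqrt(2)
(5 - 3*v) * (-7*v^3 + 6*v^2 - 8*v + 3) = 21*v^4 - 53*v^3 + 54*v^2 - 49*v + 15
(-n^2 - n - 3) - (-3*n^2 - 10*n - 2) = 2*n^2 + 9*n - 1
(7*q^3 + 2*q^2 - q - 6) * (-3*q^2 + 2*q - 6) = -21*q^5 + 8*q^4 - 35*q^3 + 4*q^2 - 6*q + 36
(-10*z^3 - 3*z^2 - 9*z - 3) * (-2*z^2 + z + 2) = 20*z^5 - 4*z^4 - 5*z^3 - 9*z^2 - 21*z - 6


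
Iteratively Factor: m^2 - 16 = (m - 4)*(m + 4)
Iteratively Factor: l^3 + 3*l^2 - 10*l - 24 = (l + 2)*(l^2 + l - 12) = (l + 2)*(l + 4)*(l - 3)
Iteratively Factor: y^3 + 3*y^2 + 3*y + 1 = (y + 1)*(y^2 + 2*y + 1) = (y + 1)^2*(y + 1)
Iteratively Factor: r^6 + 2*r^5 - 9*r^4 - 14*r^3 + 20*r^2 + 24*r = (r + 3)*(r^5 - r^4 - 6*r^3 + 4*r^2 + 8*r) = (r + 2)*(r + 3)*(r^4 - 3*r^3 + 4*r) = r*(r + 2)*(r + 3)*(r^3 - 3*r^2 + 4) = r*(r - 2)*(r + 2)*(r + 3)*(r^2 - r - 2) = r*(r - 2)*(r + 1)*(r + 2)*(r + 3)*(r - 2)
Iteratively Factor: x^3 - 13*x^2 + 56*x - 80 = (x - 4)*(x^2 - 9*x + 20) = (x - 4)^2*(x - 5)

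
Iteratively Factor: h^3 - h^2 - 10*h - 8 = (h + 1)*(h^2 - 2*h - 8) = (h + 1)*(h + 2)*(h - 4)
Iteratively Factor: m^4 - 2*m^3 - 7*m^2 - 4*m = (m + 1)*(m^3 - 3*m^2 - 4*m) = m*(m + 1)*(m^2 - 3*m - 4) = m*(m - 4)*(m + 1)*(m + 1)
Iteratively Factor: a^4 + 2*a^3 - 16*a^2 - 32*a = (a - 4)*(a^3 + 6*a^2 + 8*a) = (a - 4)*(a + 4)*(a^2 + 2*a) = a*(a - 4)*(a + 4)*(a + 2)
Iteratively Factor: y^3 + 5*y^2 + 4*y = (y)*(y^2 + 5*y + 4) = y*(y + 1)*(y + 4)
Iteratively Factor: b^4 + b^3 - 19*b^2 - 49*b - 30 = (b + 3)*(b^3 - 2*b^2 - 13*b - 10) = (b + 1)*(b + 3)*(b^2 - 3*b - 10) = (b + 1)*(b + 2)*(b + 3)*(b - 5)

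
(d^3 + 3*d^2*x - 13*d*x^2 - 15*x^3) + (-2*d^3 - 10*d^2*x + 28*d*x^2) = -d^3 - 7*d^2*x + 15*d*x^2 - 15*x^3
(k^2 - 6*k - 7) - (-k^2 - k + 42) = 2*k^2 - 5*k - 49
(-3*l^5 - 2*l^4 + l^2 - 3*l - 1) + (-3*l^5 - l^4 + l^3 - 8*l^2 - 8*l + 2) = -6*l^5 - 3*l^4 + l^3 - 7*l^2 - 11*l + 1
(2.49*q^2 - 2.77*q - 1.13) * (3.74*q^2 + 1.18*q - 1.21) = 9.3126*q^4 - 7.4216*q^3 - 10.5077*q^2 + 2.0183*q + 1.3673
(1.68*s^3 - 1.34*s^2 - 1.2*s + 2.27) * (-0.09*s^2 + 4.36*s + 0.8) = -0.1512*s^5 + 7.4454*s^4 - 4.3904*s^3 - 6.5083*s^2 + 8.9372*s + 1.816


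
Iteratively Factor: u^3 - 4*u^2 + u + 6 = (u - 3)*(u^2 - u - 2) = (u - 3)*(u + 1)*(u - 2)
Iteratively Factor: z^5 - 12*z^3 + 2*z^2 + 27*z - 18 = (z - 1)*(z^4 + z^3 - 11*z^2 - 9*z + 18) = (z - 3)*(z - 1)*(z^3 + 4*z^2 + z - 6) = (z - 3)*(z - 1)*(z + 2)*(z^2 + 2*z - 3) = (z - 3)*(z - 1)*(z + 2)*(z + 3)*(z - 1)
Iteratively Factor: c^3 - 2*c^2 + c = (c - 1)*(c^2 - c) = c*(c - 1)*(c - 1)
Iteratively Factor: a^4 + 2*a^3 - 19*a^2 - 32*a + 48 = (a - 4)*(a^3 + 6*a^2 + 5*a - 12) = (a - 4)*(a + 4)*(a^2 + 2*a - 3) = (a - 4)*(a - 1)*(a + 4)*(a + 3)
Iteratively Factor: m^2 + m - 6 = (m - 2)*(m + 3)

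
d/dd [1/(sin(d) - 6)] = -cos(d)/(sin(d) - 6)^2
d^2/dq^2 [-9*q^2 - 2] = -18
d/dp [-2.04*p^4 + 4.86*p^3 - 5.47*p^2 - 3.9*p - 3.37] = -8.16*p^3 + 14.58*p^2 - 10.94*p - 3.9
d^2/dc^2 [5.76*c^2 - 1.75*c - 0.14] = 11.5200000000000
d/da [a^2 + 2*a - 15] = 2*a + 2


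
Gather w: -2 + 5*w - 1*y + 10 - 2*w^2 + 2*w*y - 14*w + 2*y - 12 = -2*w^2 + w*(2*y - 9) + y - 4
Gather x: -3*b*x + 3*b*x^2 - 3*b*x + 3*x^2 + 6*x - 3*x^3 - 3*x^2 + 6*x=3*b*x^2 - 3*x^3 + x*(12 - 6*b)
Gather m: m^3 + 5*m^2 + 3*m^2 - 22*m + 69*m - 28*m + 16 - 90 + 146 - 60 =m^3 + 8*m^2 + 19*m + 12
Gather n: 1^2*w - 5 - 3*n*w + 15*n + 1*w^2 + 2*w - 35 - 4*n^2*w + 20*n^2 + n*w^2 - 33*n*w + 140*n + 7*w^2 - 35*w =n^2*(20 - 4*w) + n*(w^2 - 36*w + 155) + 8*w^2 - 32*w - 40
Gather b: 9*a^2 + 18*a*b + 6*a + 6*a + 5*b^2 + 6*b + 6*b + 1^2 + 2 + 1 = 9*a^2 + 12*a + 5*b^2 + b*(18*a + 12) + 4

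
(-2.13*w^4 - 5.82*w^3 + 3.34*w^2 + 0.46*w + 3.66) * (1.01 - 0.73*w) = 1.5549*w^5 + 2.0973*w^4 - 8.3164*w^3 + 3.0376*w^2 - 2.2072*w + 3.6966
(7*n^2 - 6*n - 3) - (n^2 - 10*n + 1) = 6*n^2 + 4*n - 4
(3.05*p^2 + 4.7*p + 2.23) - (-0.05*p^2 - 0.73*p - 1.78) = 3.1*p^2 + 5.43*p + 4.01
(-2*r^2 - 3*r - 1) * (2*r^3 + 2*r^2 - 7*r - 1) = -4*r^5 - 10*r^4 + 6*r^3 + 21*r^2 + 10*r + 1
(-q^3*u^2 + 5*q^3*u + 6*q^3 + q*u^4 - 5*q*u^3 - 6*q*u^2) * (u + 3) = -q^3*u^3 + 2*q^3*u^2 + 21*q^3*u + 18*q^3 + q*u^5 - 2*q*u^4 - 21*q*u^3 - 18*q*u^2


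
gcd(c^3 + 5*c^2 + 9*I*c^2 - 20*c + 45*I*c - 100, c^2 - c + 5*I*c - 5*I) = c + 5*I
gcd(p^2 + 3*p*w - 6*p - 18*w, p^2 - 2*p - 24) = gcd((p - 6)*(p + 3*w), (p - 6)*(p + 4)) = p - 6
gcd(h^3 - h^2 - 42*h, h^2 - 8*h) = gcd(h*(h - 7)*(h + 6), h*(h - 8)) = h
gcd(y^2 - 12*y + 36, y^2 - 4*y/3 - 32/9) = 1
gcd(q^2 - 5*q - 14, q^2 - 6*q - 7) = q - 7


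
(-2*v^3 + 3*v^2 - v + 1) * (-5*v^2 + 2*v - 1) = 10*v^5 - 19*v^4 + 13*v^3 - 10*v^2 + 3*v - 1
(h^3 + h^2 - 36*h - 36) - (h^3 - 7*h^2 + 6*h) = 8*h^2 - 42*h - 36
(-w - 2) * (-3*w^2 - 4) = 3*w^3 + 6*w^2 + 4*w + 8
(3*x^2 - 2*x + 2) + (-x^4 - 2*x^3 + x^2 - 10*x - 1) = -x^4 - 2*x^3 + 4*x^2 - 12*x + 1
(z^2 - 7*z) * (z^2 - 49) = z^4 - 7*z^3 - 49*z^2 + 343*z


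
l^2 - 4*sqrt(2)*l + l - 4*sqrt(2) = (l + 1)*(l - 4*sqrt(2))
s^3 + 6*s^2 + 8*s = s*(s + 2)*(s + 4)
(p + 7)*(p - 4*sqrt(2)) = p^2 - 4*sqrt(2)*p + 7*p - 28*sqrt(2)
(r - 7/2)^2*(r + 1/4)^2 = r^4 - 13*r^3/2 + 141*r^2/16 + 91*r/16 + 49/64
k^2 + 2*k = k*(k + 2)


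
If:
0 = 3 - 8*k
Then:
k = 3/8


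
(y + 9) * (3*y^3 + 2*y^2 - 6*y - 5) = 3*y^4 + 29*y^3 + 12*y^2 - 59*y - 45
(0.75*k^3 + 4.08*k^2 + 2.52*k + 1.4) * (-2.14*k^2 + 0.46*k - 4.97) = -1.605*k^5 - 8.3862*k^4 - 7.2435*k^3 - 22.1144*k^2 - 11.8804*k - 6.958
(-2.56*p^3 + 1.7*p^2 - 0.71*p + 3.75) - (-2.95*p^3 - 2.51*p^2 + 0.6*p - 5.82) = 0.39*p^3 + 4.21*p^2 - 1.31*p + 9.57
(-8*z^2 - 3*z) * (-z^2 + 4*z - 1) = 8*z^4 - 29*z^3 - 4*z^2 + 3*z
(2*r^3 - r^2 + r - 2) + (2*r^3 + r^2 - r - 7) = 4*r^3 - 9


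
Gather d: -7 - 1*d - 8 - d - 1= -2*d - 16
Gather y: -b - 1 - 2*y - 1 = -b - 2*y - 2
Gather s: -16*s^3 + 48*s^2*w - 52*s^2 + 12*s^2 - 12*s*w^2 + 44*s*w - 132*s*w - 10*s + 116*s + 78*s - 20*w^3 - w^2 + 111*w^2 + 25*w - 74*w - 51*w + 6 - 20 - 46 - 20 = -16*s^3 + s^2*(48*w - 40) + s*(-12*w^2 - 88*w + 184) - 20*w^3 + 110*w^2 - 100*w - 80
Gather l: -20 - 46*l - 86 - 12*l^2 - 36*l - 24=-12*l^2 - 82*l - 130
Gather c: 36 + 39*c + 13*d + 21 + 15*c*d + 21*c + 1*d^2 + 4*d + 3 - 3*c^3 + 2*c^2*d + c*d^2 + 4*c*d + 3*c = -3*c^3 + 2*c^2*d + c*(d^2 + 19*d + 63) + d^2 + 17*d + 60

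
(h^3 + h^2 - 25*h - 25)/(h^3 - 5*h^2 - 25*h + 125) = (h + 1)/(h - 5)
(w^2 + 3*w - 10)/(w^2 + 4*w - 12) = (w + 5)/(w + 6)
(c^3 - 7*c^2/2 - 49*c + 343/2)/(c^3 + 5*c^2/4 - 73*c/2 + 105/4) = 2*(2*c^2 - 21*c + 49)/(4*c^2 - 23*c + 15)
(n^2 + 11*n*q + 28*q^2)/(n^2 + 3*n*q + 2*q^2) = (n^2 + 11*n*q + 28*q^2)/(n^2 + 3*n*q + 2*q^2)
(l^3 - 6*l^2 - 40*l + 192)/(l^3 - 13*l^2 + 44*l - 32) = (l + 6)/(l - 1)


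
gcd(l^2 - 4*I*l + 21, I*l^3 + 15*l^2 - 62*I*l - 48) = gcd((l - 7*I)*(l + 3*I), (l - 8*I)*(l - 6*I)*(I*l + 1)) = 1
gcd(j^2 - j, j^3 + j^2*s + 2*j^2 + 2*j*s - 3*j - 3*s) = j - 1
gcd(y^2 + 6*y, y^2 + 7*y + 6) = y + 6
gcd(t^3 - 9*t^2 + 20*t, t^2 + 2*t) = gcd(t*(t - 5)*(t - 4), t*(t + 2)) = t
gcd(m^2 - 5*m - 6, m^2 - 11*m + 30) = m - 6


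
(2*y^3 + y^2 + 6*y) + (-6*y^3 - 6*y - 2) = -4*y^3 + y^2 - 2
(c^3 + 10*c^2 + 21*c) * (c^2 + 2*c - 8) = c^5 + 12*c^4 + 33*c^3 - 38*c^2 - 168*c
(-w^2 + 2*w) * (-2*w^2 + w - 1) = 2*w^4 - 5*w^3 + 3*w^2 - 2*w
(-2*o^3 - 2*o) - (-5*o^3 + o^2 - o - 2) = 3*o^3 - o^2 - o + 2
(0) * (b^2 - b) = 0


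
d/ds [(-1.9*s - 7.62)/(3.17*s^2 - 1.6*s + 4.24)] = (6.023*s^2 + 48.3108*s - 20.248)/(10.0489*s^4 - 10.144*s^3 + 29.4416*s^2 - 13.568*s + 17.9776)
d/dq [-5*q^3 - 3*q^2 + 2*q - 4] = -15*q^2 - 6*q + 2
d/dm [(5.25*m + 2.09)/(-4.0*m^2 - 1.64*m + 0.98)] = (21.0*m^2 + 16.72*m + 8.5726)/(16.0*m^4 + 13.12*m^3 - 5.1504*m^2 - 3.2144*m + 0.9604)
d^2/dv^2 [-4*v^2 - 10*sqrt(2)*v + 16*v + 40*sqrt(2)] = -8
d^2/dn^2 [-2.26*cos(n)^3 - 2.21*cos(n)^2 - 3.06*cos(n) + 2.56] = 4.755*cos(n) + 4.42*cos(2*n) + 5.085*cos(3*n)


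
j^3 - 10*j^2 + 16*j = j*(j - 8)*(j - 2)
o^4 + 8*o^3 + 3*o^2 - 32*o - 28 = (o - 2)*(o + 1)*(o + 2)*(o + 7)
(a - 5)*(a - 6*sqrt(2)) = a^2 - 6*sqrt(2)*a - 5*a + 30*sqrt(2)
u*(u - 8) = u^2 - 8*u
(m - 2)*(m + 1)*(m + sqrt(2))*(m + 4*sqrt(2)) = m^4 - m^3 + 5*sqrt(2)*m^3 - 5*sqrt(2)*m^2 + 6*m^2 - 10*sqrt(2)*m - 8*m - 16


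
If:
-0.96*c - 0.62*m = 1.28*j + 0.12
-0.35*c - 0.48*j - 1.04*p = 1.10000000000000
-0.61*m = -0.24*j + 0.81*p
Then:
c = -27.2822551499819*p - 22.3035778821829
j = 17.7266443801952*p + 13.971358872425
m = 5.64654860860137*p + 5.4969280809541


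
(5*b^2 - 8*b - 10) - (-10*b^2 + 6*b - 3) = 15*b^2 - 14*b - 7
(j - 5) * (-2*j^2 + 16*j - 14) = -2*j^3 + 26*j^2 - 94*j + 70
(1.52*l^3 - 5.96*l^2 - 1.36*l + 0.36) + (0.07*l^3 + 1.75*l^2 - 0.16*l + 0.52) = 1.59*l^3 - 4.21*l^2 - 1.52*l + 0.88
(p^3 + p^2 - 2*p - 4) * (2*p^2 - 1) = 2*p^5 + 2*p^4 - 5*p^3 - 9*p^2 + 2*p + 4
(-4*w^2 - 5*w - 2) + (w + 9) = -4*w^2 - 4*w + 7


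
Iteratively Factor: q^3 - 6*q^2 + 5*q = (q - 1)*(q^2 - 5*q) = (q - 5)*(q - 1)*(q)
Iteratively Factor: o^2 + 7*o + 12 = (o + 3)*(o + 4)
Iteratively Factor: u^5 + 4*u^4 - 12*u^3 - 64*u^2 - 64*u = (u + 2)*(u^4 + 2*u^3 - 16*u^2 - 32*u) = (u - 4)*(u + 2)*(u^3 + 6*u^2 + 8*u) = u*(u - 4)*(u + 2)*(u^2 + 6*u + 8) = u*(u - 4)*(u + 2)^2*(u + 4)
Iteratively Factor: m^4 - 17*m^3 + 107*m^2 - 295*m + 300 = (m - 4)*(m^3 - 13*m^2 + 55*m - 75) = (m - 5)*(m - 4)*(m^2 - 8*m + 15) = (m - 5)*(m - 4)*(m - 3)*(m - 5)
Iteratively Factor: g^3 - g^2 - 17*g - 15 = (g - 5)*(g^2 + 4*g + 3) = (g - 5)*(g + 1)*(g + 3)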